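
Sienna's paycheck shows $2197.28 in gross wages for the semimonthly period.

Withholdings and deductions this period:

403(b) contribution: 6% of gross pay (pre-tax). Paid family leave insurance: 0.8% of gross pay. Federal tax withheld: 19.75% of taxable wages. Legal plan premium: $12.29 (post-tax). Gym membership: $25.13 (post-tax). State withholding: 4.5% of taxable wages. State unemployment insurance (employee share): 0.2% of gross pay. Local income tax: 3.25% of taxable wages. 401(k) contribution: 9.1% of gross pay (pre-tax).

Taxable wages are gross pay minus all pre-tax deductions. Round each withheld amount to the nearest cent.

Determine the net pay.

$1293.09

401(k) contribution: $2197.28 × 0.091 = $199.95
403(b) contribution: $2197.28 × 0.06 = $131.84
Pre-tax total = $199.95 + $131.84 = $331.79
Taxable wages = $2197.28 − $331.79 = $1865.49
Local income tax: $1865.49 × 0.0325 = $60.63
State withholding: $1865.49 × 0.045 = $83.95
Federal tax withheld: $1865.49 × 0.1975 = $368.43
Paid family leave insurance: $2197.28 × 0.008 = $17.58
State unemployment insurance (employee share): $2197.28 × 0.002 = $4.39
Gym membership: $25.13
Legal plan premium: $12.29
Total deductions = $199.95 + $131.84 + $60.63 + $83.95 + $368.43 + $17.58 + $4.39 + $25.13 + $12.29 = $904.19
Net pay = $2197.28 − $904.19 = $1293.09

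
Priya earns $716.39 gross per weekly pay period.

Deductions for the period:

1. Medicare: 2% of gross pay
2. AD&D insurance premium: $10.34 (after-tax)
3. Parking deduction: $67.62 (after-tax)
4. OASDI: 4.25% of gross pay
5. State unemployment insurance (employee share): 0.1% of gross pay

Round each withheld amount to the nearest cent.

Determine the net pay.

Medicare: $716.39 × 0.02 = $14.33
OASDI: $716.39 × 0.0425 = $30.45
State unemployment insurance (employee share): $716.39 × 0.001 = $0.72
Parking deduction: $67.62
AD&D insurance premium: $10.34
Total deductions = $14.33 + $30.45 + $0.72 + $67.62 + $10.34 = $123.46
Net pay = $716.39 − $123.46 = $592.93

$592.93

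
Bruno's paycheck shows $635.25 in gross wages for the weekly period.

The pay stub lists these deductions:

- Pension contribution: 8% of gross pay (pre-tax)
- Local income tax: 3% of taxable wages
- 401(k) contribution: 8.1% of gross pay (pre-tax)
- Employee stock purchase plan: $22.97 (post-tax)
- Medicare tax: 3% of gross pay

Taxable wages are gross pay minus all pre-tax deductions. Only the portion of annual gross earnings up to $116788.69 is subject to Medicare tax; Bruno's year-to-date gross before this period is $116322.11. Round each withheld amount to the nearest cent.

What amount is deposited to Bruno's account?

401(k) contribution: $635.25 × 0.081 = $51.46
Pension contribution: $635.25 × 0.08 = $50.82
Pre-tax total = $51.46 + $50.82 = $102.28
Taxable wages = $635.25 − $102.28 = $532.97
Local income tax: $532.97 × 0.03 = $15.99
Medicare tax: only $116788.69 − $116322.11 = $466.58 of this check is subject → $466.58 × 0.03 = $14.00
Employee stock purchase plan: $22.97
Total deductions = $51.46 + $50.82 + $15.99 + $14.00 + $22.97 = $155.24
Net pay = $635.25 − $155.24 = $480.01

$480.01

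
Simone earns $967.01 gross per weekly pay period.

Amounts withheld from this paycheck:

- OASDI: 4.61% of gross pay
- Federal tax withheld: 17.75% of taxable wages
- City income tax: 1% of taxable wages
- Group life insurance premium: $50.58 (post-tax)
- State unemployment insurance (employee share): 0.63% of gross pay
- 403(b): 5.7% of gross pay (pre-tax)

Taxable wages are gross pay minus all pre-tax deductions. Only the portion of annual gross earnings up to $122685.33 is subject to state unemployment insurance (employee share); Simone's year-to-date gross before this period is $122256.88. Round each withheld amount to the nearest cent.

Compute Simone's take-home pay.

$643.05

403(b): $967.01 × 0.057 = $55.12
Taxable wages = $967.01 − $55.12 = $911.89
Federal tax withheld: $911.89 × 0.1775 = $161.86
City income tax: $911.89 × 0.01 = $9.12
State unemployment insurance (employee share): only $122685.33 − $122256.88 = $428.45 of this check is subject → $428.45 × 0.0063 = $2.70
OASDI: $967.01 × 0.0461 = $44.58
Group life insurance premium: $50.58
Total deductions = $55.12 + $161.86 + $9.12 + $2.70 + $44.58 + $50.58 = $323.96
Net pay = $967.01 − $323.96 = $643.05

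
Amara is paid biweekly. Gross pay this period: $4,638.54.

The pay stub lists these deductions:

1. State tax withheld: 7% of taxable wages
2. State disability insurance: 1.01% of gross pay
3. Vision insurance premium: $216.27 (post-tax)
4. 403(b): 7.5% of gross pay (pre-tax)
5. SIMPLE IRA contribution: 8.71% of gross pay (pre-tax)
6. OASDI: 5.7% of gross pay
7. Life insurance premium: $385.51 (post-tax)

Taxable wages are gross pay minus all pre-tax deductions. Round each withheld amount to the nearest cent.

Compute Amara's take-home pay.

$2,701.54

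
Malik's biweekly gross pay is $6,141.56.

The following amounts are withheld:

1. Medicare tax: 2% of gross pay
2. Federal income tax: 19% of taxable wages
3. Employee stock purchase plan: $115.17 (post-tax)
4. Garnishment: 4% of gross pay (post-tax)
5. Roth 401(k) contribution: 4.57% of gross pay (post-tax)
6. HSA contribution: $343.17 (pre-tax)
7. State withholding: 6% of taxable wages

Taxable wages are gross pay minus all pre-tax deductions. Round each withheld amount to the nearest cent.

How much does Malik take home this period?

HSA contribution: $343.17
Taxable wages = $6,141.56 − $343.17 = $5,798.39
Federal income tax: $5,798.39 × 0.19 = $1,101.69
State withholding: $5,798.39 × 0.06 = $347.90
Medicare tax: $6,141.56 × 0.02 = $122.83
Roth 401(k) contribution: $6,141.56 × 0.0457 = $280.67
Garnishment: $6,141.56 × 0.04 = $245.66
Employee stock purchase plan: $115.17
Total deductions = $343.17 + $1,101.69 + $347.90 + $122.83 + $280.67 + $245.66 + $115.17 = $2,557.09
Net pay = $6,141.56 − $2,557.09 = $3,584.47

$3,584.47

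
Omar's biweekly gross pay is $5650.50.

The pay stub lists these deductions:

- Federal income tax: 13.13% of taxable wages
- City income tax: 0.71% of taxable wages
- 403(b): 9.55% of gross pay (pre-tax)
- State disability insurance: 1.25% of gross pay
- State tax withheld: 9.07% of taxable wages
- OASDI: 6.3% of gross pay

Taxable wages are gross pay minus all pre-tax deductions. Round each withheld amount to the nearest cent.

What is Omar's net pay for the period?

403(b): $5650.50 × 0.0955 = $539.62
Taxable wages = $5650.50 − $539.62 = $5110.88
State tax withheld: $5110.88 × 0.0907 = $463.56
City income tax: $5110.88 × 0.0071 = $36.29
Federal income tax: $5110.88 × 0.1313 = $671.06
State disability insurance: $5650.50 × 0.0125 = $70.63
OASDI: $5650.50 × 0.063 = $355.98
Total deductions = $539.62 + $463.56 + $36.29 + $671.06 + $70.63 + $355.98 = $2137.14
Net pay = $5650.50 − $2137.14 = $3513.36

$3513.36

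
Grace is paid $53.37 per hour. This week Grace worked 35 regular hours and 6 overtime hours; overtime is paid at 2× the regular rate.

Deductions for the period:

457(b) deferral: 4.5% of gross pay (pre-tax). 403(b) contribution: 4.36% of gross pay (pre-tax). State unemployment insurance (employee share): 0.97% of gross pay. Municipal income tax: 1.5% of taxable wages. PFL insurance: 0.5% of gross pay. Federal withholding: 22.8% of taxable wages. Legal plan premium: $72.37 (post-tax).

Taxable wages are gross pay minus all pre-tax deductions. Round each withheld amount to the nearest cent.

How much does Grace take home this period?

Regular pay: 35 × $53.37 = $1,867.95
Overtime pay: 6 × $53.37 × 2 = $640.44
Gross pay = $1,867.95 + $640.44 = $2,508.39
457(b) deferral: $2,508.39 × 0.045 = $112.88
403(b) contribution: $2,508.39 × 0.0436 = $109.37
Pre-tax total = $112.88 + $109.37 = $222.25
Taxable wages = $2,508.39 − $222.25 = $2,286.14
Municipal income tax: $2,286.14 × 0.015 = $34.29
Federal withholding: $2,286.14 × 0.228 = $521.24
State unemployment insurance (employee share): $2,508.39 × 0.0097 = $24.33
PFL insurance: $2,508.39 × 0.005 = $12.54
Legal plan premium: $72.37
Total deductions = $112.88 + $109.37 + $34.29 + $521.24 + $24.33 + $12.54 + $72.37 = $887.02
Net pay = $2,508.39 − $887.02 = $1,621.37

$1,621.37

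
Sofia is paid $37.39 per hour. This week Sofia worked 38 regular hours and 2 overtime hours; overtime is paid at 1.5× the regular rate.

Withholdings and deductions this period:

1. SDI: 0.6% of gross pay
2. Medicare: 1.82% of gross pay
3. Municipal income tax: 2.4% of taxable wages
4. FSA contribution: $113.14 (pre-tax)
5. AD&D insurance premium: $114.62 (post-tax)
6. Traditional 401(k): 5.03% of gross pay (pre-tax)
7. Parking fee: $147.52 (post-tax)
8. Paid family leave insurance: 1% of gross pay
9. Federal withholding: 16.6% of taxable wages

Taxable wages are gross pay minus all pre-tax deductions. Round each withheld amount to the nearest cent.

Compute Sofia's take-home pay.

$773.05

Regular pay: 38 × $37.39 = $1420.82
Overtime pay: 2 × $37.39 × 1.5 = $112.17
Gross pay = $1420.82 + $112.17 = $1532.99
Traditional 401(k): $1532.99 × 0.0503 = $77.11
FSA contribution: $113.14
Pre-tax total = $77.11 + $113.14 = $190.25
Taxable wages = $1532.99 − $190.25 = $1342.74
Federal withholding: $1342.74 × 0.166 = $222.89
Municipal income tax: $1342.74 × 0.024 = $32.23
Medicare: $1532.99 × 0.0182 = $27.90
Paid family leave insurance: $1532.99 × 0.01 = $15.33
SDI: $1532.99 × 0.006 = $9.20
AD&D insurance premium: $114.62
Parking fee: $147.52
Total deductions = $77.11 + $113.14 + $222.89 + $32.23 + $27.90 + $15.33 + $9.20 + $114.62 + $147.52 = $759.94
Net pay = $1532.99 − $759.94 = $773.05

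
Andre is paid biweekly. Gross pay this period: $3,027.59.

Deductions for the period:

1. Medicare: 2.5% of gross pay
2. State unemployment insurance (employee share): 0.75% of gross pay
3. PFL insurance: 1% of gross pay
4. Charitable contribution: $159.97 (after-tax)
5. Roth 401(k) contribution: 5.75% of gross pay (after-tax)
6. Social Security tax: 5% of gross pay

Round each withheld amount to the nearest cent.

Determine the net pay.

Medicare: $3,027.59 × 0.025 = $75.69
Social Security tax: $3,027.59 × 0.05 = $151.38
State unemployment insurance (employee share): $3,027.59 × 0.0075 = $22.71
PFL insurance: $3,027.59 × 0.01 = $30.28
Roth 401(k) contribution: $3,027.59 × 0.0575 = $174.09
Charitable contribution: $159.97
Total deductions = $75.69 + $151.38 + $22.71 + $30.28 + $174.09 + $159.97 = $614.12
Net pay = $3,027.59 − $614.12 = $2,413.47

$2,413.47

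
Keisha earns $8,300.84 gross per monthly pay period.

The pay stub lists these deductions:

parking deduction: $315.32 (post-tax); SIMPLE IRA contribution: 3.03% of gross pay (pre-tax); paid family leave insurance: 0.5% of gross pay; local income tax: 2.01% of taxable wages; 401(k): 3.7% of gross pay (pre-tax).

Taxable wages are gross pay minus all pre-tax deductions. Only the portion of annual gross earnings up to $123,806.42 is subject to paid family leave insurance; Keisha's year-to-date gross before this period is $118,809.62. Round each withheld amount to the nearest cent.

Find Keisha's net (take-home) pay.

$7,246.27

401(k): $8,300.84 × 0.037 = $307.13
SIMPLE IRA contribution: $8,300.84 × 0.0303 = $251.52
Pre-tax total = $307.13 + $251.52 = $558.65
Taxable wages = $8,300.84 − $558.65 = $7,742.19
Local income tax: $7,742.19 × 0.0201 = $155.62
Paid family leave insurance: only $123,806.42 − $118,809.62 = $4,996.80 of this check is subject → $4,996.80 × 0.005 = $24.98
Parking deduction: $315.32
Total deductions = $307.13 + $251.52 + $155.62 + $24.98 + $315.32 = $1,054.57
Net pay = $8,300.84 − $1,054.57 = $7,246.27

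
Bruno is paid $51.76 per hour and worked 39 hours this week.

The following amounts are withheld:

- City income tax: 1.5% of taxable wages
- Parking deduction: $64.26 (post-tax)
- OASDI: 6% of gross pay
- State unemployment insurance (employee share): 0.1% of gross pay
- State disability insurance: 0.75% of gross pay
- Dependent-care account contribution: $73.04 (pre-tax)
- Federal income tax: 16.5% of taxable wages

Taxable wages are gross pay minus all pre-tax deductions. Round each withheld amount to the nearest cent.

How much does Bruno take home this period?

Gross pay: 39 × $51.76 = $2,018.64
Dependent-care account contribution: $73.04
Taxable wages = $2,018.64 − $73.04 = $1,945.60
City income tax: $1,945.60 × 0.015 = $29.18
Federal income tax: $1,945.60 × 0.165 = $321.02
OASDI: $2,018.64 × 0.06 = $121.12
State disability insurance: $2,018.64 × 0.0075 = $15.14
State unemployment insurance (employee share): $2,018.64 × 0.001 = $2.02
Parking deduction: $64.26
Total deductions = $73.04 + $29.18 + $321.02 + $121.12 + $15.14 + $2.02 + $64.26 = $625.78
Net pay = $2,018.64 − $625.78 = $1,392.86

$1,392.86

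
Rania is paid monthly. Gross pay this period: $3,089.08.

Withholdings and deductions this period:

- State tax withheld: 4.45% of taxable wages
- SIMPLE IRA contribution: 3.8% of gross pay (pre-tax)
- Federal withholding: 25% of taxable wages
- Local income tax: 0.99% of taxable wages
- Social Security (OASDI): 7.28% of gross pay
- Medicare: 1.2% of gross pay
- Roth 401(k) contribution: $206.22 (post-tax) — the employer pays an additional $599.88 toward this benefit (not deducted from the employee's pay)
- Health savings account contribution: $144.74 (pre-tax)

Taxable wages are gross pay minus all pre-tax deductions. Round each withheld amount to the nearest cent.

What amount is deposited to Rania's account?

Health savings account contribution: $144.74
SIMPLE IRA contribution: $3,089.08 × 0.038 = $117.39
Pre-tax total = $144.74 + $117.39 = $262.13
Taxable wages = $3,089.08 − $262.13 = $2,826.95
Local income tax: $2,826.95 × 0.0099 = $27.99
Federal withholding: $2,826.95 × 0.25 = $706.74
State tax withheld: $2,826.95 × 0.0445 = $125.80
Social Security (OASDI): $3,089.08 × 0.0728 = $224.89
Medicare: $3,089.08 × 0.012 = $37.07
Roth 401(k) contribution: $206.22
(Employer's $599.88 toward Roth 401(k) contribution is not withheld from the employee.)
Total deductions = $144.74 + $117.39 + $27.99 + $706.74 + $125.80 + $224.89 + $37.07 + $206.22 = $1,590.84
Net pay = $3,089.08 − $1,590.84 = $1,498.24

$1,498.24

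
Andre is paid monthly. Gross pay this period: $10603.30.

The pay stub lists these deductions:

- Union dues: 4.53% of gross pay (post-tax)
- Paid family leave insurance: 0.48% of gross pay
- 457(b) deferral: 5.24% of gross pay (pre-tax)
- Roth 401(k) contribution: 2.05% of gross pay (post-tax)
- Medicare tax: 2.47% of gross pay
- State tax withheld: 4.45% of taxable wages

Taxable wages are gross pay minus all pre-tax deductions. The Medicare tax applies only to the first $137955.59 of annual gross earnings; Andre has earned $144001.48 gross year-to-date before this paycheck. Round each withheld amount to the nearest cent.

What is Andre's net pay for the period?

457(b) deferral: $10603.30 × 0.0524 = $555.61
Taxable wages = $10603.30 − $555.61 = $10047.69
State tax withheld: $10047.69 × 0.0445 = $447.12
Paid family leave insurance: $10603.30 × 0.0048 = $50.90
Medicare tax: annual cap $137955.59 already reached (YTD $144001.48), so $0.00
Union dues: $10603.30 × 0.0453 = $480.33
Roth 401(k) contribution: $10603.30 × 0.0205 = $217.37
Total deductions = $555.61 + $447.12 + $50.90 + $0.00 + $480.33 + $217.37 = $1751.33
Net pay = $10603.30 − $1751.33 = $8851.97

$8851.97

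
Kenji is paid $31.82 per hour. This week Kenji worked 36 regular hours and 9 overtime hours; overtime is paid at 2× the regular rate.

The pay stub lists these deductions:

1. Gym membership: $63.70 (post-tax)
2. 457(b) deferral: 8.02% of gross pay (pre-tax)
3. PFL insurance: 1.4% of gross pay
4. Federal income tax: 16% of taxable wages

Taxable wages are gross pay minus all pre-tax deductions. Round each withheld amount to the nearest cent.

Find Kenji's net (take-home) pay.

Regular pay: 36 × $31.82 = $1145.52
Overtime pay: 9 × $31.82 × 2 = $572.76
Gross pay = $1145.52 + $572.76 = $1718.28
457(b) deferral: $1718.28 × 0.0802 = $137.81
Taxable wages = $1718.28 − $137.81 = $1580.47
Federal income tax: $1580.47 × 0.16 = $252.88
PFL insurance: $1718.28 × 0.014 = $24.06
Gym membership: $63.70
Total deductions = $137.81 + $252.88 + $24.06 + $63.70 = $478.45
Net pay = $1718.28 − $478.45 = $1239.83

$1239.83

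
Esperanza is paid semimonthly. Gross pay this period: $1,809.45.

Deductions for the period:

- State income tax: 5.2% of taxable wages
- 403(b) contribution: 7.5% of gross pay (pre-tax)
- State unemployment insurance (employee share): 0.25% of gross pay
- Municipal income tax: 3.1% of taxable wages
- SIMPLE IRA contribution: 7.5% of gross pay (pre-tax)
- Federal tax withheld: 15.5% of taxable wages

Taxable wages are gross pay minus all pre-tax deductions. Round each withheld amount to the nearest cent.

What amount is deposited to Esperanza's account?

$1,167.46

SIMPLE IRA contribution: $1,809.45 × 0.075 = $135.71
403(b) contribution: $1,809.45 × 0.075 = $135.71
Pre-tax total = $135.71 + $135.71 = $271.42
Taxable wages = $1,809.45 − $271.42 = $1,538.03
Municipal income tax: $1,538.03 × 0.031 = $47.68
State income tax: $1,538.03 × 0.052 = $79.98
Federal tax withheld: $1,538.03 × 0.155 = $238.39
State unemployment insurance (employee share): $1,809.45 × 0.0025 = $4.52
Total deductions = $135.71 + $135.71 + $47.68 + $79.98 + $238.39 + $4.52 = $641.99
Net pay = $1,809.45 − $641.99 = $1,167.46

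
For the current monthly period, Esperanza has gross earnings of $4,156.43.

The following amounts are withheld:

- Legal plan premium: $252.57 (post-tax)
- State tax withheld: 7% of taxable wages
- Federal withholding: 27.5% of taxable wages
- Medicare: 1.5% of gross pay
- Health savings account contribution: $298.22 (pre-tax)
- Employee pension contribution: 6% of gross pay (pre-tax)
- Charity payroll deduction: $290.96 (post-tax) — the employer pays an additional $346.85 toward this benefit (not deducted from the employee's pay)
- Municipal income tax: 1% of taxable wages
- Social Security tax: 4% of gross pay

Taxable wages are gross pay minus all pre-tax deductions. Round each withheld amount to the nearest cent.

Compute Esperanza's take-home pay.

Health savings account contribution: $298.22
Employee pension contribution: $4,156.43 × 0.06 = $249.39
Pre-tax total = $298.22 + $249.39 = $547.61
Taxable wages = $4,156.43 − $547.61 = $3,608.82
Federal withholding: $3,608.82 × 0.275 = $992.43
Municipal income tax: $3,608.82 × 0.01 = $36.09
State tax withheld: $3,608.82 × 0.07 = $252.62
Medicare: $4,156.43 × 0.015 = $62.35
Social Security tax: $4,156.43 × 0.04 = $166.26
Charity payroll deduction: $290.96
Legal plan premium: $252.57
(Employer's $346.85 toward charity payroll deduction is not withheld from the employee.)
Total deductions = $298.22 + $249.39 + $992.43 + $36.09 + $252.62 + $62.35 + $166.26 + $290.96 + $252.57 = $2,600.89
Net pay = $4,156.43 − $2,600.89 = $1,555.54

$1,555.54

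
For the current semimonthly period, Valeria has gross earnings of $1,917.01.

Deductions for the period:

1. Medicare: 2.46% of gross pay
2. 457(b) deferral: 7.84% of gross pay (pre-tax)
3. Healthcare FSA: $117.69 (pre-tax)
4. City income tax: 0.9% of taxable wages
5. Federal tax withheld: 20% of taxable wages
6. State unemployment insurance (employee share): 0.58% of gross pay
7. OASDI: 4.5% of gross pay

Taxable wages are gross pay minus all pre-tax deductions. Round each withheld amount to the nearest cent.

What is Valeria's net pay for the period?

$1,159.83

Healthcare FSA: $117.69
457(b) deferral: $1,917.01 × 0.0784 = $150.29
Pre-tax total = $117.69 + $150.29 = $267.98
Taxable wages = $1,917.01 − $267.98 = $1,649.03
Federal tax withheld: $1,649.03 × 0.2 = $329.81
City income tax: $1,649.03 × 0.009 = $14.84
State unemployment insurance (employee share): $1,917.01 × 0.0058 = $11.12
Medicare: $1,917.01 × 0.0246 = $47.16
OASDI: $1,917.01 × 0.045 = $86.27
Total deductions = $117.69 + $150.29 + $329.81 + $14.84 + $11.12 + $47.16 + $86.27 = $757.18
Net pay = $1,917.01 − $757.18 = $1,159.83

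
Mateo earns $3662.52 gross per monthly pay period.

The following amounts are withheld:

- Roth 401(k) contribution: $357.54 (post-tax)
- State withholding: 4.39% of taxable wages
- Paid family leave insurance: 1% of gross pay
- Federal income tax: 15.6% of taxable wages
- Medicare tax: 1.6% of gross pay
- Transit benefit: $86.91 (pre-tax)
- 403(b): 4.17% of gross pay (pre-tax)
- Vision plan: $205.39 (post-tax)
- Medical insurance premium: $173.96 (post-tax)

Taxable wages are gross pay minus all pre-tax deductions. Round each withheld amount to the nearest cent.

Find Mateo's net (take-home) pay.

403(b): $3662.52 × 0.0417 = $152.73
Transit benefit: $86.91
Pre-tax total = $152.73 + $86.91 = $239.64
Taxable wages = $3662.52 − $239.64 = $3422.88
Federal income tax: $3422.88 × 0.156 = $533.97
State withholding: $3422.88 × 0.0439 = $150.26
Paid family leave insurance: $3662.52 × 0.01 = $36.63
Medicare tax: $3662.52 × 0.016 = $58.60
Medical insurance premium: $173.96
Roth 401(k) contribution: $357.54
Vision plan: $205.39
Total deductions = $152.73 + $86.91 + $533.97 + $150.26 + $36.63 + $58.60 + $173.96 + $357.54 + $205.39 = $1755.99
Net pay = $3662.52 − $1755.99 = $1906.53

$1906.53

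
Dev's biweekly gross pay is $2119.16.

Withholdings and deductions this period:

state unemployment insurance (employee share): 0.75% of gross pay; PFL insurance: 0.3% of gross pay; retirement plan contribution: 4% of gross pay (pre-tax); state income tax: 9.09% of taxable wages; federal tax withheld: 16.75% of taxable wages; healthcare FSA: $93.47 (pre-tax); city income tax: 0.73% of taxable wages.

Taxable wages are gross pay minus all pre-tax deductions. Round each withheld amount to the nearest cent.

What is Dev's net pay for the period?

$1402.97

Retirement plan contribution: $2119.16 × 0.04 = $84.77
Healthcare FSA: $93.47
Pre-tax total = $84.77 + $93.47 = $178.24
Taxable wages = $2119.16 − $178.24 = $1940.92
State income tax: $1940.92 × 0.0909 = $176.43
City income tax: $1940.92 × 0.0073 = $14.17
Federal tax withheld: $1940.92 × 0.1675 = $325.10
PFL insurance: $2119.16 × 0.003 = $6.36
State unemployment insurance (employee share): $2119.16 × 0.0075 = $15.89
Total deductions = $84.77 + $93.47 + $176.43 + $14.17 + $325.10 + $6.36 + $15.89 = $716.19
Net pay = $2119.16 − $716.19 = $1402.97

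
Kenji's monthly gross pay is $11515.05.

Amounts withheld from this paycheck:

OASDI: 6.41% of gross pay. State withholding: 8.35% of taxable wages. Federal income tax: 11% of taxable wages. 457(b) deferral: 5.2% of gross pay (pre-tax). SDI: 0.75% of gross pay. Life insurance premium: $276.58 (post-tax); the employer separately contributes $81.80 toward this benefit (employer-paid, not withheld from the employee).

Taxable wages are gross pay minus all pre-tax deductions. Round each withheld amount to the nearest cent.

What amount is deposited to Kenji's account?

$7702.92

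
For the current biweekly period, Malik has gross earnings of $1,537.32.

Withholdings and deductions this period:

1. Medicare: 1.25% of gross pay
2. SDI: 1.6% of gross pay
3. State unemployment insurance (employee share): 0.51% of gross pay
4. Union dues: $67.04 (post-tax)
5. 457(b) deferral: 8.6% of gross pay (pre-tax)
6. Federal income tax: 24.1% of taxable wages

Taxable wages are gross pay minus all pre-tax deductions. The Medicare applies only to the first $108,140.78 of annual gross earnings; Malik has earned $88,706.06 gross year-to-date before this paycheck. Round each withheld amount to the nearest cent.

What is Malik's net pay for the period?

$947.78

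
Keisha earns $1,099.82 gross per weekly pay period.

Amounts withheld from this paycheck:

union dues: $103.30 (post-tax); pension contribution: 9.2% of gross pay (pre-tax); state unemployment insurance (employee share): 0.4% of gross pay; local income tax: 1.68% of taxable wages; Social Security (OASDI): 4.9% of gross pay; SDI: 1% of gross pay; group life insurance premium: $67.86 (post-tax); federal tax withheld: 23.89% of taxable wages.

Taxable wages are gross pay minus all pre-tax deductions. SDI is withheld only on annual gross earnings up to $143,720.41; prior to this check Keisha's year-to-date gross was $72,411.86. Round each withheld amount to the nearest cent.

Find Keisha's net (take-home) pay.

$502.83

Pension contribution: $1,099.82 × 0.092 = $101.18
Taxable wages = $1,099.82 − $101.18 = $998.64
Federal tax withheld: $998.64 × 0.2389 = $238.58
Local income tax: $998.64 × 0.0168 = $16.78
Social Security (OASDI): $1,099.82 × 0.049 = $53.89
SDI: cap not yet reached, full $1,099.82 is subject → $1,099.82 × 0.01 = $11.00
State unemployment insurance (employee share): $1,099.82 × 0.004 = $4.40
Union dues: $103.30
Group life insurance premium: $67.86
Total deductions = $101.18 + $238.58 + $16.78 + $53.89 + $11.00 + $4.40 + $103.30 + $67.86 = $596.99
Net pay = $1,099.82 − $596.99 = $502.83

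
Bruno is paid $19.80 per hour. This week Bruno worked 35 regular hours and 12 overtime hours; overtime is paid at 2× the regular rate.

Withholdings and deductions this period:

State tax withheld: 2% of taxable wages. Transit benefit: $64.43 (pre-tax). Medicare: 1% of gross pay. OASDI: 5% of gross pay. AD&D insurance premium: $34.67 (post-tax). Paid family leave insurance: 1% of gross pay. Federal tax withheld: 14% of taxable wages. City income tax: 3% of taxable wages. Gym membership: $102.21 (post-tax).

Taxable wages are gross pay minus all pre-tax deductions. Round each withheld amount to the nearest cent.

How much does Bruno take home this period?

Regular pay: 35 × $19.80 = $693.00
Overtime pay: 12 × $19.80 × 2 = $475.20
Gross pay = $693.00 + $475.20 = $1168.20
Transit benefit: $64.43
Taxable wages = $1168.20 − $64.43 = $1103.77
Federal tax withheld: $1103.77 × 0.14 = $154.53
State tax withheld: $1103.77 × 0.02 = $22.08
City income tax: $1103.77 × 0.03 = $33.11
Paid family leave insurance: $1168.20 × 0.01 = $11.68
Medicare: $1168.20 × 0.01 = $11.68
OASDI: $1168.20 × 0.05 = $58.41
AD&D insurance premium: $34.67
Gym membership: $102.21
Total deductions = $64.43 + $154.53 + $22.08 + $33.11 + $11.68 + $11.68 + $58.41 + $34.67 + $102.21 = $492.80
Net pay = $1168.20 − $492.80 = $675.40

$675.40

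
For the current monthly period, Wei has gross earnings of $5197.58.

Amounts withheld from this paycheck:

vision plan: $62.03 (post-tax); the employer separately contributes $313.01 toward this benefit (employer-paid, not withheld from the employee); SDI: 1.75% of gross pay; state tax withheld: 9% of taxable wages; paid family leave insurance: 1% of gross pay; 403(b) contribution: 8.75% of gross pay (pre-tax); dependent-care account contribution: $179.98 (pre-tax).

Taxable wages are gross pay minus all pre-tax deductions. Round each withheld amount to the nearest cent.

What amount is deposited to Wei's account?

$3947.19

Dependent-care account contribution: $179.98
403(b) contribution: $5197.58 × 0.0875 = $454.79
Pre-tax total = $179.98 + $454.79 = $634.77
Taxable wages = $5197.58 − $634.77 = $4562.81
State tax withheld: $4562.81 × 0.09 = $410.65
Paid family leave insurance: $5197.58 × 0.01 = $51.98
SDI: $5197.58 × 0.0175 = $90.96
Vision plan: $62.03
(Employer's $313.01 toward vision plan is not withheld from the employee.)
Total deductions = $179.98 + $454.79 + $410.65 + $51.98 + $90.96 + $62.03 = $1250.39
Net pay = $5197.58 − $1250.39 = $3947.19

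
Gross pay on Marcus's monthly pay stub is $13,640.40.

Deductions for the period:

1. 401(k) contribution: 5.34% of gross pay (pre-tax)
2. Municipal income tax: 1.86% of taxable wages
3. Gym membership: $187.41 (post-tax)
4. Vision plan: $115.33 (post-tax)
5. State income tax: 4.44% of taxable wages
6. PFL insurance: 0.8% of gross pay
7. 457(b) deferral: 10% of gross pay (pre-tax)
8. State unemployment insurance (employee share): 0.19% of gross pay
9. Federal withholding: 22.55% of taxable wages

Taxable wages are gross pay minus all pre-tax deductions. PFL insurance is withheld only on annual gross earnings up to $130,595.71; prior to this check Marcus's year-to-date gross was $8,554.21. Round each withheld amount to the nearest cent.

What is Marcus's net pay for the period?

$7,778.60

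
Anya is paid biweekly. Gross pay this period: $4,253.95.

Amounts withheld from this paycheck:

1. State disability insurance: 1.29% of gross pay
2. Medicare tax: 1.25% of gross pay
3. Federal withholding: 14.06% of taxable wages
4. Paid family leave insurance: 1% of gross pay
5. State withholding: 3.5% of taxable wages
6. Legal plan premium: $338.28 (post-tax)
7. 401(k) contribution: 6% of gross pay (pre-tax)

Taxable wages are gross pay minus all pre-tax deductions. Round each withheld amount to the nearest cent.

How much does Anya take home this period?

$2,807.67

401(k) contribution: $4,253.95 × 0.06 = $255.24
Taxable wages = $4,253.95 − $255.24 = $3,998.71
Federal withholding: $3,998.71 × 0.1406 = $562.22
State withholding: $3,998.71 × 0.035 = $139.95
State disability insurance: $4,253.95 × 0.0129 = $54.88
Medicare tax: $4,253.95 × 0.0125 = $53.17
Paid family leave insurance: $4,253.95 × 0.01 = $42.54
Legal plan premium: $338.28
Total deductions = $255.24 + $562.22 + $139.95 + $54.88 + $53.17 + $42.54 + $338.28 = $1,446.28
Net pay = $4,253.95 − $1,446.28 = $2,807.67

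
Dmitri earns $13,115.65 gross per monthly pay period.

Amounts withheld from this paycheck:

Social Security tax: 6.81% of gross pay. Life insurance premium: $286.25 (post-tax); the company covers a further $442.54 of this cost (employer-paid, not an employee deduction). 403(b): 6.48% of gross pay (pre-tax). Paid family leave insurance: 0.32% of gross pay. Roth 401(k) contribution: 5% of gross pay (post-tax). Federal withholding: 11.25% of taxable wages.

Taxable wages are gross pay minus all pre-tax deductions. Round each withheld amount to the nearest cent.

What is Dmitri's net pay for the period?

403(b): $13,115.65 × 0.0648 = $849.89
Taxable wages = $13,115.65 − $849.89 = $12,265.76
Federal withholding: $12,265.76 × 0.1125 = $1,379.90
Paid family leave insurance: $13,115.65 × 0.0032 = $41.97
Social Security tax: $13,115.65 × 0.0681 = $893.18
Roth 401(k) contribution: $13,115.65 × 0.05 = $655.78
Life insurance premium: $286.25
(Employer's $442.54 toward life insurance premium is not withheld from the employee.)
Total deductions = $849.89 + $1,379.90 + $41.97 + $893.18 + $655.78 + $286.25 = $4,106.97
Net pay = $13,115.65 − $4,106.97 = $9,008.68

$9,008.68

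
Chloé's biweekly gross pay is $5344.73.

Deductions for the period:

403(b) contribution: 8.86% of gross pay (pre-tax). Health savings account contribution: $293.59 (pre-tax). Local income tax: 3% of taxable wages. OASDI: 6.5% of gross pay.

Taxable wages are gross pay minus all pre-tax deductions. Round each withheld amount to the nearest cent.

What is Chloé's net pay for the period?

Health savings account contribution: $293.59
403(b) contribution: $5344.73 × 0.0886 = $473.54
Pre-tax total = $293.59 + $473.54 = $767.13
Taxable wages = $5344.73 − $767.13 = $4577.60
Local income tax: $4577.60 × 0.03 = $137.33
OASDI: $5344.73 × 0.065 = $347.41
Total deductions = $293.59 + $473.54 + $137.33 + $347.41 = $1251.87
Net pay = $5344.73 − $1251.87 = $4092.86

$4092.86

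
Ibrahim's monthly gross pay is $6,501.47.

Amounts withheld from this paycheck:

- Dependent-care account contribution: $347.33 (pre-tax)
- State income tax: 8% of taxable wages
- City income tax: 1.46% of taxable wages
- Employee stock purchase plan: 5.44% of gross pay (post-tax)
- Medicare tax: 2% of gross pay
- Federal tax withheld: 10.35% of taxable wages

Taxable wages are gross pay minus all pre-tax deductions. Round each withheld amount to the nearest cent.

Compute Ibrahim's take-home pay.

$4,451.30

Dependent-care account contribution: $347.33
Taxable wages = $6,501.47 − $347.33 = $6,154.14
State income tax: $6,154.14 × 0.08 = $492.33
Federal tax withheld: $6,154.14 × 0.1035 = $636.95
City income tax: $6,154.14 × 0.0146 = $89.85
Medicare tax: $6,501.47 × 0.02 = $130.03
Employee stock purchase plan: $6,501.47 × 0.0544 = $353.68
Total deductions = $347.33 + $492.33 + $636.95 + $89.85 + $130.03 + $353.68 = $2,050.17
Net pay = $6,501.47 − $2,050.17 = $4,451.30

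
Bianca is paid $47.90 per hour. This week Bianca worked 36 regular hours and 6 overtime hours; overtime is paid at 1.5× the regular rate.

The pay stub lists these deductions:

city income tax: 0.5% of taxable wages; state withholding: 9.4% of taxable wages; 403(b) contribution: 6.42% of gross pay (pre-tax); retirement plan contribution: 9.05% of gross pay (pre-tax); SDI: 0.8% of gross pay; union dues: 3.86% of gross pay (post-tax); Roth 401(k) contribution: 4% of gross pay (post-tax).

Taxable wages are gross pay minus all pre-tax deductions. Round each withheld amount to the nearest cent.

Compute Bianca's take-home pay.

$1455.01

Regular pay: 36 × $47.90 = $1724.40
Overtime pay: 6 × $47.90 × 1.5 = $431.10
Gross pay = $1724.40 + $431.10 = $2155.50
403(b) contribution: $2155.50 × 0.0642 = $138.38
Retirement plan contribution: $2155.50 × 0.0905 = $195.07
Pre-tax total = $138.38 + $195.07 = $333.45
Taxable wages = $2155.50 − $333.45 = $1822.05
City income tax: $1822.05 × 0.005 = $9.11
State withholding: $1822.05 × 0.094 = $171.27
SDI: $2155.50 × 0.008 = $17.24
Roth 401(k) contribution: $2155.50 × 0.04 = $86.22
Union dues: $2155.50 × 0.0386 = $83.20
Total deductions = $138.38 + $195.07 + $9.11 + $171.27 + $17.24 + $86.22 + $83.20 = $700.49
Net pay = $2155.50 − $700.49 = $1455.01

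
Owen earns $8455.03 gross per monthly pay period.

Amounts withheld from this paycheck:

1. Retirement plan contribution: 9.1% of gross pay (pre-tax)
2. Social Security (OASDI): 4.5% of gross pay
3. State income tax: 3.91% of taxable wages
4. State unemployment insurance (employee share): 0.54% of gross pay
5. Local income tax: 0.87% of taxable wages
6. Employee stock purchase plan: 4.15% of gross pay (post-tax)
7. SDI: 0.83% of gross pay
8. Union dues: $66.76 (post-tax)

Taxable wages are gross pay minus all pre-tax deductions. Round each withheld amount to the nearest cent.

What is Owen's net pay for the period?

$6404.29

Retirement plan contribution: $8455.03 × 0.091 = $769.41
Taxable wages = $8455.03 − $769.41 = $7685.62
State income tax: $7685.62 × 0.0391 = $300.51
Local income tax: $7685.62 × 0.0087 = $66.86
Social Security (OASDI): $8455.03 × 0.045 = $380.48
State unemployment insurance (employee share): $8455.03 × 0.0054 = $45.66
SDI: $8455.03 × 0.0083 = $70.18
Employee stock purchase plan: $8455.03 × 0.0415 = $350.88
Union dues: $66.76
Total deductions = $769.41 + $300.51 + $66.86 + $380.48 + $45.66 + $70.18 + $350.88 + $66.76 = $2050.74
Net pay = $8455.03 − $2050.74 = $6404.29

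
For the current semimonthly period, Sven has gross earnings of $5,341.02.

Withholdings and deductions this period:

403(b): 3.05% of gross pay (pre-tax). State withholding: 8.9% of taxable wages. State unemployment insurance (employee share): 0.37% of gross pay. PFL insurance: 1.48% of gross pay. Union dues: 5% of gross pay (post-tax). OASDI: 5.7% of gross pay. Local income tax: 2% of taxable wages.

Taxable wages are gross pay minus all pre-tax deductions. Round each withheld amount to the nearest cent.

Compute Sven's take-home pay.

$3,943.41

403(b): $5,341.02 × 0.0305 = $162.90
Taxable wages = $5,341.02 − $162.90 = $5,178.12
Local income tax: $5,178.12 × 0.02 = $103.56
State withholding: $5,178.12 × 0.089 = $460.85
OASDI: $5,341.02 × 0.057 = $304.44
State unemployment insurance (employee share): $5,341.02 × 0.0037 = $19.76
PFL insurance: $5,341.02 × 0.0148 = $79.05
Union dues: $5,341.02 × 0.05 = $267.05
Total deductions = $162.90 + $103.56 + $460.85 + $304.44 + $19.76 + $79.05 + $267.05 = $1,397.61
Net pay = $5,341.02 − $1,397.61 = $3,943.41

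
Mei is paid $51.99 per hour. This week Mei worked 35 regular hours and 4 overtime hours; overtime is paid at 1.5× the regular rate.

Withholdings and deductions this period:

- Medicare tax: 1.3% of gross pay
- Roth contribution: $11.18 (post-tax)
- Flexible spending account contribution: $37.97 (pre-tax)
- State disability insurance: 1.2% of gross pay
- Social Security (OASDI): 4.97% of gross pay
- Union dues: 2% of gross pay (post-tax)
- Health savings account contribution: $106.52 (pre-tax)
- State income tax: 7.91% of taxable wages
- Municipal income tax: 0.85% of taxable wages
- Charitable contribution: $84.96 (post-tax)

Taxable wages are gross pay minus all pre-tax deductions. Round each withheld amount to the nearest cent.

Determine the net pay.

$1,515.03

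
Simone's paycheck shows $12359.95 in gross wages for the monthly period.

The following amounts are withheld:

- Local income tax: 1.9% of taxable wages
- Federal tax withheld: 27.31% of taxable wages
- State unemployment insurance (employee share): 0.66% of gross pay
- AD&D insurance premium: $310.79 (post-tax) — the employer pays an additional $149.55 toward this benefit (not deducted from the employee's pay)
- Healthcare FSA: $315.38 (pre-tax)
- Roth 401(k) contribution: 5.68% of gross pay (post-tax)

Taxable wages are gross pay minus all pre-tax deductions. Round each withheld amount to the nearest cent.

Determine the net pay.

$7431.93

Healthcare FSA: $315.38
Taxable wages = $12359.95 − $315.38 = $12044.57
Local income tax: $12044.57 × 0.019 = $228.85
Federal tax withheld: $12044.57 × 0.2731 = $3289.37
State unemployment insurance (employee share): $12359.95 × 0.0066 = $81.58
AD&D insurance premium: $310.79
Roth 401(k) contribution: $12359.95 × 0.0568 = $702.05
(Employer's $149.55 toward AD&D insurance premium is not withheld from the employee.)
Total deductions = $315.38 + $228.85 + $3289.37 + $81.58 + $310.79 + $702.05 = $4928.02
Net pay = $12359.95 − $4928.02 = $7431.93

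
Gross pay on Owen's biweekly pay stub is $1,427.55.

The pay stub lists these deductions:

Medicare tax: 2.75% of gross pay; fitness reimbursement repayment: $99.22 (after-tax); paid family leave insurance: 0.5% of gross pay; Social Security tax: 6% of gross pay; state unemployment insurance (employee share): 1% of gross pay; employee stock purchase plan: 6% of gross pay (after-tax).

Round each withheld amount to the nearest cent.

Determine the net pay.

State unemployment insurance (employee share): $1,427.55 × 0.01 = $14.28
Medicare tax: $1,427.55 × 0.0275 = $39.26
Social Security tax: $1,427.55 × 0.06 = $85.65
Paid family leave insurance: $1,427.55 × 0.005 = $7.14
Fitness reimbursement repayment: $99.22
Employee stock purchase plan: $1,427.55 × 0.06 = $85.65
Total deductions = $14.28 + $39.26 + $85.65 + $7.14 + $99.22 + $85.65 = $331.20
Net pay = $1,427.55 − $331.20 = $1,096.35

$1,096.35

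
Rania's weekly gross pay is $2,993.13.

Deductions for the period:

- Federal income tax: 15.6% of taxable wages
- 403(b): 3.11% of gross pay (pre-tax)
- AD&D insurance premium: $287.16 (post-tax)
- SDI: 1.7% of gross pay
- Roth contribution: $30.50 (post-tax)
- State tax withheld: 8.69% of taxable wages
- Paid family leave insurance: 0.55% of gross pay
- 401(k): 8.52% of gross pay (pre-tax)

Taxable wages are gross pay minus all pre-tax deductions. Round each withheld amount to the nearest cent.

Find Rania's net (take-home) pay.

$1,617.56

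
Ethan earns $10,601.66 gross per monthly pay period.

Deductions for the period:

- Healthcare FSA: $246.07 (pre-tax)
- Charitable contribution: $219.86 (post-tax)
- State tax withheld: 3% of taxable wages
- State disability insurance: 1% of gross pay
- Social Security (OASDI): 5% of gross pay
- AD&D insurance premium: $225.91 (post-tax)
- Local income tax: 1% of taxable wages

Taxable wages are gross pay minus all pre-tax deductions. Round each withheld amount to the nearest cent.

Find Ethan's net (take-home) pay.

$8,859.49

Healthcare FSA: $246.07
Taxable wages = $10,601.66 − $246.07 = $10,355.59
State tax withheld: $10,355.59 × 0.03 = $310.67
Local income tax: $10,355.59 × 0.01 = $103.56
Social Security (OASDI): $10,601.66 × 0.05 = $530.08
State disability insurance: $10,601.66 × 0.01 = $106.02
Charitable contribution: $219.86
AD&D insurance premium: $225.91
Total deductions = $246.07 + $310.67 + $103.56 + $530.08 + $106.02 + $219.86 + $225.91 = $1,742.17
Net pay = $10,601.66 − $1,742.17 = $8,859.49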